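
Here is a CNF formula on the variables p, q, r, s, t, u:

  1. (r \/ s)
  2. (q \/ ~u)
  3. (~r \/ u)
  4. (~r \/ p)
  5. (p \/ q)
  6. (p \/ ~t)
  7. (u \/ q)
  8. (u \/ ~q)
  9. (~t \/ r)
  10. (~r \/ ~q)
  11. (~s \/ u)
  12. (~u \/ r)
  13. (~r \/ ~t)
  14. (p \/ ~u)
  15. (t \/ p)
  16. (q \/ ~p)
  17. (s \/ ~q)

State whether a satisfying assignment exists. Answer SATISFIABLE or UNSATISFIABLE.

UNSATISFIABLE

q = True:
  propagation gives u=True, r=False; an empty clause results — contradiction.
q = False:
  propagation gives u=False; an empty clause results — contradiction.
Every branch closes, so no satisfying assignment exists.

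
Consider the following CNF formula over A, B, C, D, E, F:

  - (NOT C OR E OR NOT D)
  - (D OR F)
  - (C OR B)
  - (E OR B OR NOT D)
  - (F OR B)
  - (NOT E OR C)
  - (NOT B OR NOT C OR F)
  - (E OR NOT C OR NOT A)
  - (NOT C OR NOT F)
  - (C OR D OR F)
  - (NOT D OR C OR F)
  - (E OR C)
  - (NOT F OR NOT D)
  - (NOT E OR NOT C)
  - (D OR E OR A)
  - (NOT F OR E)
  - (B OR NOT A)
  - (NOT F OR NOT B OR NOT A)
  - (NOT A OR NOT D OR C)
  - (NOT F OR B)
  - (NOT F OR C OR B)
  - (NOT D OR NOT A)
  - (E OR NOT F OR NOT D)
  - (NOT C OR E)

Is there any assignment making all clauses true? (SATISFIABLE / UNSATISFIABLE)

UNSATISFIABLE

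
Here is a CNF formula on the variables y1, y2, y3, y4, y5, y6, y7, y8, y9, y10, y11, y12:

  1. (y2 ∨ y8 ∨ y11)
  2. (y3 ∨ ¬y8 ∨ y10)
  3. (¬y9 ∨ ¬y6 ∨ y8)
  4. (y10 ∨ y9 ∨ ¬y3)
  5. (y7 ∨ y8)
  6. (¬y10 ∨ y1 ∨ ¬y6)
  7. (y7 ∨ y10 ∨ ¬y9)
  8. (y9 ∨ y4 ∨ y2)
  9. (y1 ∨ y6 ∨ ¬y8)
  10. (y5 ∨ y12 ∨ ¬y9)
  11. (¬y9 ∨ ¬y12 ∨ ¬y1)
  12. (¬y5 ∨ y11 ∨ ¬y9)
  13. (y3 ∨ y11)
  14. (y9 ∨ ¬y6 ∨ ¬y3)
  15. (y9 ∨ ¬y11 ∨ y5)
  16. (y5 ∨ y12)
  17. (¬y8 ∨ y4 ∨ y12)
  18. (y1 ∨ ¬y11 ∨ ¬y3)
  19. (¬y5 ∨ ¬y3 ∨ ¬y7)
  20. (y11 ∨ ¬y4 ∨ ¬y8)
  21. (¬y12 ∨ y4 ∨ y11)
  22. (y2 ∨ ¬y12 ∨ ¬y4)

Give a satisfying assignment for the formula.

Try y1 = False.
Branch on y2: take y2 = False.
For the remaining variables, y3 = False, y4 = False, y5 = False, y6 = False, y7 = True, y8 = False, y9 = True, y10 = True, y11 = True, y12 = True works.
Every clause has at least one true literal under this assignment.

y1=F, y2=F, y3=F, y4=F, y5=F, y6=F, y7=T, y8=F, y9=T, y10=T, y11=T, y12=T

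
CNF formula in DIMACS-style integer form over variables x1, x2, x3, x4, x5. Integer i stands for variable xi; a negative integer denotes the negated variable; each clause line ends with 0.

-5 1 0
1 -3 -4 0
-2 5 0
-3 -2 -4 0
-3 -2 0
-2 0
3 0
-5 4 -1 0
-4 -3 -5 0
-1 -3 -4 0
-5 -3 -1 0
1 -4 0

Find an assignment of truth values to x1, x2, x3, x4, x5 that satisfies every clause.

x1 = F  x2 = F  x3 = T  x4 = F  x5 = F

Check each clause:
  1. (x1 \/ ~x5) — ~x5 is true.
  2. (~x4 \/ ~x3 \/ x1) — ~x4 is true.
  3. (x5 \/ ~x2) — ~x2 is true.
  4. (~x3 \/ ~x2 \/ ~x4) — ~x4 is true.
  5. (~x3 \/ ~x2) — ~x2 is true.
  6. (~x2) — ~x2 is true.
  7. (x3) — x3 is true.
  8. (~x1 \/ x4 \/ ~x5) — ~x5 is true.
  9. (~x3 \/ ~x5 \/ ~x4) — ~x5 is true.
  10. (~x3 \/ ~x1 \/ ~x4) — ~x4 is true.
  11. (~x3 \/ ~x1 \/ ~x5) — ~x5 is true.
  12. (x1 \/ ~x4) — ~x4 is true.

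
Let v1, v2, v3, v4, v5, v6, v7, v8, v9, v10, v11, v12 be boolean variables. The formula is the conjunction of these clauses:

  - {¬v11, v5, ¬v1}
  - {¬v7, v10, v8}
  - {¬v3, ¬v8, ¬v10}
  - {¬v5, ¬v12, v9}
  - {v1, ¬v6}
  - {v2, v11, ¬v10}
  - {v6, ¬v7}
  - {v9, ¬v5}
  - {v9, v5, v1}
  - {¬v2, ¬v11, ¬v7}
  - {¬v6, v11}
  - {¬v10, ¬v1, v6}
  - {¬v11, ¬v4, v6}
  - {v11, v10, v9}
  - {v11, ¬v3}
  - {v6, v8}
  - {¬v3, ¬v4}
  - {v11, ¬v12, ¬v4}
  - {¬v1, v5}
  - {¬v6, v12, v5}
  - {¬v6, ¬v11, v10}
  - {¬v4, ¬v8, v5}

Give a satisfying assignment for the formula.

Pure literal: v4 appears only negated; assign v4 = False.
Pure literal: v7 appears only negated; assign v7 = False.
Try v1 = True.
  then v5 is forced to True.
  then v9 is forced to True.
The remaining clauses are satisfied by v2 = False, v3 = True, v6 = True, v8 = False, v10 = True, v11 = True, v12 = False.

v1 = True, v2 = False, v3 = True, v4 = False, v5 = True, v6 = True, v7 = False, v8 = False, v9 = True, v10 = True, v11 = True, v12 = False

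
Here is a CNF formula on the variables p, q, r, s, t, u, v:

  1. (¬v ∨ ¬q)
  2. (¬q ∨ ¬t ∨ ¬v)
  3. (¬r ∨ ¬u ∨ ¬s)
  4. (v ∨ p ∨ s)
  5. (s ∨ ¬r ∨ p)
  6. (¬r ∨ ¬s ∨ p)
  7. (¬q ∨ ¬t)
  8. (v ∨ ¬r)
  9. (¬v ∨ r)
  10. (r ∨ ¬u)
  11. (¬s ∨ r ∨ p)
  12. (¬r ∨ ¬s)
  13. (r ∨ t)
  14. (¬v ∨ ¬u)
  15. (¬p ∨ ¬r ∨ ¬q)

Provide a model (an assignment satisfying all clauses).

p=1  q=0  r=1  s=0  t=0  u=0  v=1

q occurs only negated in the remaining clauses — set q = False.
Pure literal: u appears only negated; assign u = False.
Set p = True and propagate.
The remaining clauses are satisfied by r = True, s = False, t = False, v = True.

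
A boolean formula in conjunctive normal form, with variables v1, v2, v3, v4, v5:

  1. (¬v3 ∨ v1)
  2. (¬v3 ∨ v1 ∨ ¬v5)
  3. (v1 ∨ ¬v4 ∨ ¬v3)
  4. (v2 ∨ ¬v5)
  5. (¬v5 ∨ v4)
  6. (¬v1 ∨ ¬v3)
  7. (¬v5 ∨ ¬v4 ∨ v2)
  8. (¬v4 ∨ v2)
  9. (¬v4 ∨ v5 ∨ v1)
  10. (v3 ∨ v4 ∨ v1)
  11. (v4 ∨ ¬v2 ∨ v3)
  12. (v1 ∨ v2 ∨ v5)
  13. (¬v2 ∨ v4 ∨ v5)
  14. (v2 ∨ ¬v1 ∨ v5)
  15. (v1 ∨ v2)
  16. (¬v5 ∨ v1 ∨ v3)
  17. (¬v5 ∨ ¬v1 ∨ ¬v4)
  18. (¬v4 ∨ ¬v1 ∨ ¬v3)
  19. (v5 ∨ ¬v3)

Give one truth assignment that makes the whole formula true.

Branch on v1: take v1 = True.
  then v3 is forced to False.
Set v2 = True and propagate.
  then v4 is forced to True.
  then v5 is forced to False.
Every clause has at least one true literal under this assignment.

v1 = True, v2 = True, v3 = False, v4 = True, v5 = False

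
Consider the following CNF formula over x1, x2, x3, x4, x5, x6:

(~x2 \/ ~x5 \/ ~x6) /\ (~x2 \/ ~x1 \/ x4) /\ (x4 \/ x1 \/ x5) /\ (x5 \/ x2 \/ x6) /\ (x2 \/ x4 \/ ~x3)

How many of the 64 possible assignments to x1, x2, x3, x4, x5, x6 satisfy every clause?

31

Split on x2, then x4.
  x2=1, x4=1: x1, x3 free; 3 ways for (x5,x6) × 2^2 = 12.
  x2=1, x4=0: remaining (x1,x3,x5,x6) ∈ {(0,0,1,0); (0,1,1,0)} — 2.
  x2=0, x4=1: x1, x3 free; 3 ways for (x5,x6) × 2^2 = 12.
  x2=0, x4=0: 5 of the 16 assignments to (x1,x3,x5,x6) work.
Total: 12 + 2 + 12 + 5 = 31.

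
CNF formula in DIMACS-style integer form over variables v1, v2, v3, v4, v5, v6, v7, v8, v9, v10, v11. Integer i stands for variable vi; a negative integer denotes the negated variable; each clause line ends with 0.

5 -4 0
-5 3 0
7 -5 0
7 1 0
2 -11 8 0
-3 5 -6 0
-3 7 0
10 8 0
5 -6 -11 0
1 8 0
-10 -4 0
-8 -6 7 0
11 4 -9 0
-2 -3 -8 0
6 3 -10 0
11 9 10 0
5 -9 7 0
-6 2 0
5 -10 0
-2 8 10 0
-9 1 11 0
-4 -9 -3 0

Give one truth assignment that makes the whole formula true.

v7 occurs only positively in the remaining clauses — set v7 = True.
Branch on v1: take v1 = False.
  then v8 is forced to True.
Try v2 = True.
  then v3 is forced to False.
  then v5 is forced to False.
  then v4 is forced to False.
  then v10 is forced to False.
Try v6 = False.
The remaining clauses are satisfied by v9 = True, v11 = True.
Check each clause:
  1. (¬v4 ∨ v5) — ¬v4 is true.
  2. (v3 ∨ ¬v5) — ¬v5 is true.
  3. (¬v5 ∨ v7) — ¬v5 is true.
  4. (v1 ∨ v7) — v7 is true.
  5. (v2 ∨ v8 ∨ ¬v11) — v8 is true.
  6. (v5 ∨ ¬v6 ∨ ¬v3) — ¬v6 is true.
  7. (¬v3 ∨ v7) — ¬v3 is true.
  8. (v8 ∨ v10) — v8 is true.
  9. (v5 ∨ ¬v6 ∨ ¬v11) — ¬v6 is true.
  10. (v1 ∨ v8) — v8 is true.
  11. (¬v10 ∨ ¬v4) — ¬v4 is true.
  12. (¬v6 ∨ v7 ∨ ¬v8) — ¬v6 is true.
  13. (¬v9 ∨ v11 ∨ v4) — v11 is true.
  14. (¬v8 ∨ ¬v3 ∨ ¬v2) — ¬v3 is true.
  15. (v3 ∨ v6 ∨ ¬v10) — ¬v10 is true.
  16. (v9 ∨ v11 ∨ v10) — v9 is true.
  17. (¬v9 ∨ v5 ∨ v7) — v7 is true.
  18. (¬v6 ∨ v2) — ¬v6 is true.
  19. (¬v10 ∨ v5) — ¬v10 is true.
  20. (v8 ∨ ¬v2 ∨ v10) — v8 is true.
  21. (v1 ∨ ¬v9 ∨ v11) — v11 is true.
  22. (¬v4 ∨ ¬v9 ∨ ¬v3) — ¬v4 is true.

v1 = F, v2 = T, v3 = F, v4 = F, v5 = F, v6 = F, v7 = T, v8 = T, v9 = T, v10 = F, v11 = T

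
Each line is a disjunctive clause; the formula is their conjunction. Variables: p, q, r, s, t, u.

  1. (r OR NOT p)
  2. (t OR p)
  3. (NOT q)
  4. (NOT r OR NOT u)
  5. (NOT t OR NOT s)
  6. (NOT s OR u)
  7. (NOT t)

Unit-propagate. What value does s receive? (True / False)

False

(NOT q) is a unit clause: q = False.
Unit clause (NOT t) sets t = False.
In (t OR p), t is now false; p must hold, so p = True.
From (r OR NOT p) and p = True: r = True.
(NOT r OR NOT u) with r = True leaves only NOT u, so u = False.
(NOT s OR u): since u = False, the clause reduces to (NOT s). s = False.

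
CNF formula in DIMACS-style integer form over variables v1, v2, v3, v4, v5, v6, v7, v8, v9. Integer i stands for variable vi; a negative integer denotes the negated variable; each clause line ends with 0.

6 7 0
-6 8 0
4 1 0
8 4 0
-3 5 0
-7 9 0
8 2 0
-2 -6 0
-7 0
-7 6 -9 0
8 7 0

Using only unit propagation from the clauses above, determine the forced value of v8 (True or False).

True

Unit clause (!v7) sets v7 = False.
From (v7 || v6) and v7 = False: v6 = True.
In (v8 || !v6), !v6 is now false; v8 must hold, so v8 = True.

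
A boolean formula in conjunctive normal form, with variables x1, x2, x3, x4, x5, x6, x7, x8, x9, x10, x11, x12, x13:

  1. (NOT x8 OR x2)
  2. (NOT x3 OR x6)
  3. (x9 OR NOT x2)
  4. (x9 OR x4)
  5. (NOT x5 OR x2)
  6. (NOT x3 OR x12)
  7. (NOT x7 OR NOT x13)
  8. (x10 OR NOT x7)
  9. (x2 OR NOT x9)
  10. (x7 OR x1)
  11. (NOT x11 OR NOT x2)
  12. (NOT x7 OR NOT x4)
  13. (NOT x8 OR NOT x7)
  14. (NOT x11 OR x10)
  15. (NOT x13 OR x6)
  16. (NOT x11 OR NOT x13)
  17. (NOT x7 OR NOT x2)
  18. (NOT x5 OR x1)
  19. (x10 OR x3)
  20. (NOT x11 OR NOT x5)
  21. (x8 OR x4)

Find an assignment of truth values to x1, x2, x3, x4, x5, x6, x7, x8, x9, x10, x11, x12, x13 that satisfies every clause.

x1=1, x2=1, x3=0, x4=0, x5=1, x6=0, x7=0, x8=1, x9=1, x10=1, x11=0, x12=0, x13=0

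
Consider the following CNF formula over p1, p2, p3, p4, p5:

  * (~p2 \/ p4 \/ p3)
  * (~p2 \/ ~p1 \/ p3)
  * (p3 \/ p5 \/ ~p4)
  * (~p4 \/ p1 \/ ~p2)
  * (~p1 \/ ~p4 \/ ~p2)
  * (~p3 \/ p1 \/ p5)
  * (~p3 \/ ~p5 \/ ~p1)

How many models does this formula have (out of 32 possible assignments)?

12

Case analysis on p1 and p3:
  p1=T, p3=T: remaining (p2,p4,p5) ∈ {(F,F,F); (F,T,F); (T,F,F)} — 3.
  p1=T, p3=F: remaining (p2,p4,p5) ∈ {(F,F,F); (F,F,T); (F,T,T)} — 3.
  p1=F, p3=T: remaining (p2,p4,p5) ∈ {(F,F,T); (F,T,T); (T,F,T)} — 3.
  p1=F, p3=F: remaining (p2,p4,p5) ∈ {(F,F,F); (F,F,T); (F,T,T)} — 3.
Total: 3 + 3 + 3 + 3 = 12.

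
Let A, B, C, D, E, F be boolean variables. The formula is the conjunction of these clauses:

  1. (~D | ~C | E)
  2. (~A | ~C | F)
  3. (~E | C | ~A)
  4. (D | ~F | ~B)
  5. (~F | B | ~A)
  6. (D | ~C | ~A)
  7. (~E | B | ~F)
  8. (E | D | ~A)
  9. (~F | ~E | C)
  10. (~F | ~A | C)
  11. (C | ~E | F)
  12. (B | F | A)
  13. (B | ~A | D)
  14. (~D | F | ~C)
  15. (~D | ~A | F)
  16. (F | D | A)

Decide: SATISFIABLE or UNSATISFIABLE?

Set A = False and propagate.
For the remaining variables, B = False, C = False, D = False, E = False, F = True works.
Every clause has at least one true literal under this assignment.
So A=False, B=False, C=False, D=False, E=False, F=True is a satisfying assignment.

SATISFIABLE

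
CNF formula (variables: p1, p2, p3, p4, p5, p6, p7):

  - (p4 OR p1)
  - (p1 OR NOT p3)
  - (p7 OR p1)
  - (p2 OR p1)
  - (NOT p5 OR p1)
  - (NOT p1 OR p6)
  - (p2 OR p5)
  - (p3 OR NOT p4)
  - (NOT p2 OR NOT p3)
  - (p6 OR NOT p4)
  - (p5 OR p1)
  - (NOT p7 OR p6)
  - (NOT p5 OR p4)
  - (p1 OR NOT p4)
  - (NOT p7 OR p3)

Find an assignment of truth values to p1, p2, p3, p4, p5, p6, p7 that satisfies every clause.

p1=True, p2=False, p3=True, p4=True, p5=True, p6=True, p7=True

p6 occurs only positively in the remaining clauses — set p6 = True.
Branch on p1: take p1 = True.
For the remaining variables, p2 = False, p3 = True, p4 = True, p5 = True, p7 = True works.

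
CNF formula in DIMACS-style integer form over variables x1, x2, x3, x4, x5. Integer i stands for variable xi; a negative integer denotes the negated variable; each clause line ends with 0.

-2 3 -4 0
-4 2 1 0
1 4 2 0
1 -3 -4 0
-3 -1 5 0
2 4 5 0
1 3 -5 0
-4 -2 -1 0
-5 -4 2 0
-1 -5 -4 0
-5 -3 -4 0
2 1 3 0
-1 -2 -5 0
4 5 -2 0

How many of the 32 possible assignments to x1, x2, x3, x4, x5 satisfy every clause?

The models are:
  x1=F x2=T x3=T x4=F x5=T
  x1=T x2=F x3=F x4=F x5=T
  x1=T x2=F x3=F x4=T x5=F
  x1=T x2=F x3=T x4=F x5=T
That's 4 in total.

4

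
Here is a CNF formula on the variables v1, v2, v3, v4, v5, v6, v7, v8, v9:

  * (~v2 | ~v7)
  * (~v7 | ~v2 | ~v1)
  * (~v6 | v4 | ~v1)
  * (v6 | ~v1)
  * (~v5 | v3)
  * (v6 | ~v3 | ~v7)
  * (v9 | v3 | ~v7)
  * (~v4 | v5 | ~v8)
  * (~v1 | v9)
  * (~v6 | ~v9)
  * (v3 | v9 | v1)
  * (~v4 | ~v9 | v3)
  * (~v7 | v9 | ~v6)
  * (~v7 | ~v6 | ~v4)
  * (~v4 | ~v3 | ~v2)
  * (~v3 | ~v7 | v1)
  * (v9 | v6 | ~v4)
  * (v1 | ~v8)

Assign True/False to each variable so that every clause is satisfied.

v1=F, v2=T, v3=F, v4=F, v5=F, v6=F, v7=F, v8=F, v9=T

Pure literal: v7 appears only negated; assign v7 = False.
Pure literal: v8 appears only negated; assign v8 = False.
Branch on v1: take v1 = False.
Branch on v2: take v2 = True.
Set v3 = False and propagate.
  then v5 is forced to False.
  then v9 is forced to True.
  then v6 is forced to False.
  then v4 is forced to False.
Every clause has at least one true literal under this assignment.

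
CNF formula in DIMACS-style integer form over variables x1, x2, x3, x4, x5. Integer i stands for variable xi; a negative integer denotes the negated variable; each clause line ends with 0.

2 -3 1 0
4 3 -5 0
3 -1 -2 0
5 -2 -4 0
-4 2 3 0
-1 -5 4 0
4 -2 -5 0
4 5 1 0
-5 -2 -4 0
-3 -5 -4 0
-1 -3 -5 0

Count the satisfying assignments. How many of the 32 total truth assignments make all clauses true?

4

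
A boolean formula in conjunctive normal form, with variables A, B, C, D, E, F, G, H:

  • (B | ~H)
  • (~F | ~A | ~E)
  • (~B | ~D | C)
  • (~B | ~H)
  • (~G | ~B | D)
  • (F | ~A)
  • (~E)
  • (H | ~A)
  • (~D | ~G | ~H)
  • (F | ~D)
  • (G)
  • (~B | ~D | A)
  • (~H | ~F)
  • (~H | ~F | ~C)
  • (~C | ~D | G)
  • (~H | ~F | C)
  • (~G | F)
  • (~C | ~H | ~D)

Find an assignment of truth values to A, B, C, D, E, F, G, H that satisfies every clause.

A=F, B=F, C=F, D=T, E=F, F=T, G=T, H=F

Check each clause:
  1. (~H | B) — ~H is true.
  2. (~F | ~E | ~A) — ~E is true.
  3. (~B | ~D | C) — ~B is true.
  4. (~B | ~H) — ~H is true.
  5. (~G | ~B | D) — D is true.
  6. (~A | F) — F is true.
  7. (~E) — ~E is true.
  8. (H | ~A) — ~A is true.
  9. (~D | ~G | ~H) — ~H is true.
  10. (~D | F) — F is true.
  11. (G) — G is true.
  12. (A | ~B | ~D) — ~B is true.
  13. (~H | ~F) — ~H is true.
  14. (~F | ~C | ~H) — ~H is true.
  15. (~C | ~D | G) — ~C is true.
  16. (~H | ~F | C) — ~H is true.
  17. (~G | F) — F is true.
  18. (~C | ~D | ~H) — ~H is true.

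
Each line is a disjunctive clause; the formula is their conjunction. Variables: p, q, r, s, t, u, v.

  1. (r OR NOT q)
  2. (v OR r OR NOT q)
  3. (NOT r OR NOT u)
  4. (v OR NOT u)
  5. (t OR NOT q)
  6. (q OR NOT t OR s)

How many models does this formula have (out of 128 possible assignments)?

38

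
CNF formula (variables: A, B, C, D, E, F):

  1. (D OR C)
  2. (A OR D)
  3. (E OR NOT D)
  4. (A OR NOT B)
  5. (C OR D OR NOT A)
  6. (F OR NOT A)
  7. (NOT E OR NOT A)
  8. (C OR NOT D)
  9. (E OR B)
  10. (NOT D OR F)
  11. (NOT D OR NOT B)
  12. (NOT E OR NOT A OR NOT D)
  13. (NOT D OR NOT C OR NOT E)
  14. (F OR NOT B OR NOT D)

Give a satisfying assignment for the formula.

A=1  B=1  C=1  D=0  E=0  F=1

Check each clause:
  1. (D OR C) — C is true.
  2. (D OR A) — A is true.
  3. (E OR NOT D) — NOT D is true.
  4. (A OR NOT B) — A is true.
  5. (NOT A OR C OR D) — C is true.
  6. (F OR NOT A) — F is true.
  7. (NOT A OR NOT E) — NOT E is true.
  8. (NOT D OR C) — C is true.
  9. (B OR E) — B is true.
  10. (NOT D OR F) — NOT D is true.
  11. (NOT B OR NOT D) — NOT D is true.
  12. (NOT A OR NOT E OR NOT D) — NOT E is true.
  13. (NOT D OR NOT C OR NOT E) — NOT E is true.
  14. (NOT B OR F OR NOT D) — NOT D is true.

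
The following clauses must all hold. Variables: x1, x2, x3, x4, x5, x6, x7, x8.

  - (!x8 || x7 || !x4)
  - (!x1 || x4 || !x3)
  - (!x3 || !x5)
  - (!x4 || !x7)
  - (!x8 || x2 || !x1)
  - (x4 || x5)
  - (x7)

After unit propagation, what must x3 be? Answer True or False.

False

(x7) stands alone — x7 = True.
In (!x4 || !x7), !x7 is now false; !x4 must hold, so x4 = False.
In (x5 || x4), x4 is now false; x5 must hold, so x5 = True.
From (!x5 || !x3) and x5 = True: x3 = False.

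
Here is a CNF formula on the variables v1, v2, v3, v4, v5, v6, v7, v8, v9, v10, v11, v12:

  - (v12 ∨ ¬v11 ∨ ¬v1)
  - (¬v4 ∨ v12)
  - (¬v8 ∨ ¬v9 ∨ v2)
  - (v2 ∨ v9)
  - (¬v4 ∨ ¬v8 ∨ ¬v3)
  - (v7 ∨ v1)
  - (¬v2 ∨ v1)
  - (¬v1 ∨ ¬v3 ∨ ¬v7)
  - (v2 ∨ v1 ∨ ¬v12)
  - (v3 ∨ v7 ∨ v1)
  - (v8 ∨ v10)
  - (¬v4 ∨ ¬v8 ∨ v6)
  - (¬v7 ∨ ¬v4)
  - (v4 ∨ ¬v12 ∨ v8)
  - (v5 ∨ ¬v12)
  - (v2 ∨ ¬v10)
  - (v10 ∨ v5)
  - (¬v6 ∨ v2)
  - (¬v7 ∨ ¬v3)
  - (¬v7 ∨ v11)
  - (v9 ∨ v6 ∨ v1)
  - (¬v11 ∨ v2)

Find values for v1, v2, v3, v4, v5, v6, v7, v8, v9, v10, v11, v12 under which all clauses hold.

v5 occurs only positively in the remaining clauses — set v5 = True.
Try v1 = True.
Branch on v2: take v2 = True.
Try v3 = False.
The remaining clauses are satisfied by v4 = False, v6 = False, v7 = True, v8 = True, v9 = False, v10 = False, v11 = True, v12 = True.
Every clause has at least one true literal under this assignment.

v1=T, v2=T, v3=F, v4=F, v5=T, v6=F, v7=T, v8=T, v9=F, v10=F, v11=T, v12=T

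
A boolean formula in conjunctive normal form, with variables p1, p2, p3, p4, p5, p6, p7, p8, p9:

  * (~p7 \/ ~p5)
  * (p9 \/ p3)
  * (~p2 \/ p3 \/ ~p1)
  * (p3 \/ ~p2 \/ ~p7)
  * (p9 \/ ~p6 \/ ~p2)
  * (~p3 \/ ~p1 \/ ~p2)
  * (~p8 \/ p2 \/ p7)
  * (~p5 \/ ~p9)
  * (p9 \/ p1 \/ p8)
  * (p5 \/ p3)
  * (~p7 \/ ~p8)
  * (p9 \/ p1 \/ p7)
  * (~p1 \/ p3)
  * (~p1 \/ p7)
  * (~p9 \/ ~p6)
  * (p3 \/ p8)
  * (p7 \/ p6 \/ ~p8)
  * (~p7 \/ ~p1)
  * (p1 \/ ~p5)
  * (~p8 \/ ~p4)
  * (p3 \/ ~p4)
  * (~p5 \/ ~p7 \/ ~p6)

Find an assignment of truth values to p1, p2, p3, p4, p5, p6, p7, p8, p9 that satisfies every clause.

p1 = False, p2 = True, p3 = True, p4 = False, p5 = False, p6 = False, p7 = True, p8 = False, p9 = True

Pure literal: p4 appears only negated; assign p4 = False.
Try p1 = False.
  then p5 is forced to False.
  then p3 is forced to True.
For the remaining variables, p2 = True, p6 = False, p7 = True, p8 = False, p9 = True works.
Every clause has at least one true literal under this assignment.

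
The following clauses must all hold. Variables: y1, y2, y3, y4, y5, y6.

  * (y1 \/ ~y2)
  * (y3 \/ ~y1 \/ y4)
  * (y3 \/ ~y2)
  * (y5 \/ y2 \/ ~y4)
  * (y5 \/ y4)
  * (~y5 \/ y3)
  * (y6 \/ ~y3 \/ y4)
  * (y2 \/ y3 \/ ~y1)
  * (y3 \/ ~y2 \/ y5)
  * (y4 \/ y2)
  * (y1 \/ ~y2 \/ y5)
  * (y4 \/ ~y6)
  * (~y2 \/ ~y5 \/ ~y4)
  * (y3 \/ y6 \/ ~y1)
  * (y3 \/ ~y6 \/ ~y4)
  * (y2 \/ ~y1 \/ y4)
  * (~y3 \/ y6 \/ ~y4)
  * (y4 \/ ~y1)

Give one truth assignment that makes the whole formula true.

y1=False, y2=False, y3=True, y4=True, y5=True, y6=True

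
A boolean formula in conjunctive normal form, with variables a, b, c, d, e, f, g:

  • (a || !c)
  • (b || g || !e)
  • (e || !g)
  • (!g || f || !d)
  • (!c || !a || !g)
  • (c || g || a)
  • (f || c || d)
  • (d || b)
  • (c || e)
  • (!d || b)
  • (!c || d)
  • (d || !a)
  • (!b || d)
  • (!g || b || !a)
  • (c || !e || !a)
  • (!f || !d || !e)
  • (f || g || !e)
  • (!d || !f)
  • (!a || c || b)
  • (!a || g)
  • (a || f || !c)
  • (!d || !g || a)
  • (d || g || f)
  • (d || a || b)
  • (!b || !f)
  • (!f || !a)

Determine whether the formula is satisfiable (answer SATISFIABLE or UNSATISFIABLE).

a = True:
  propagation gives d=True, b=True, f=False, g=False; an empty clause results — contradiction.
a = False:
  propagation gives c=False, g=True, e=True, d=False; an empty clause results — contradiction.
Every branch closes, so no satisfying assignment exists.

UNSATISFIABLE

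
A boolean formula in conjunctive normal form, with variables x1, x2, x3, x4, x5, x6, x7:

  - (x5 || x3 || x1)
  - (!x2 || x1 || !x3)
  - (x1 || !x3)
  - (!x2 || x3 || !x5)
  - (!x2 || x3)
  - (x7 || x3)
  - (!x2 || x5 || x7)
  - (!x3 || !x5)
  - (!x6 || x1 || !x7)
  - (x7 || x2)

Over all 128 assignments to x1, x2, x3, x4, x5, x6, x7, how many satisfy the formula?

Split on x3, then x2.
  x3=1, x2=1: remaining (x1,x4,x5,x6,x7) ∈ {(1,0,0,0,1); (1,0,0,1,1); (1,1,0,0,1); (1,1,0,1,1)} — 4.
  x3=1, x2=0: remaining (x1,x4,x5,x6,x7) ∈ {(1,0,0,0,1); (1,0,0,1,1); (1,1,0,0,1); (1,1,0,1,1)} — 4.
  x3=0, x2=1: a clause becomes empty — 0.
  x3=0, x2=0: x4 free; 5 ways for (x1,x5,x6,x7) × 2^1 = 10.
Total: 4 + 4 + 0 + 10 = 18.

18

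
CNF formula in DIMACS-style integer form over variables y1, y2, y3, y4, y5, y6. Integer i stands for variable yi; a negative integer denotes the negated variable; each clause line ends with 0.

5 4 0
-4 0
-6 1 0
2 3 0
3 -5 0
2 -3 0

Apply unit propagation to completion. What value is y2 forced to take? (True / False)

True

(~y4) is a unit clause: y4 = False.
(y5 \/ y4): since y4 = False, the clause reduces to (y5). y5 = True.
(y3 \/ ~y5): since y5 = True, the clause reduces to (y3). y3 = True.
In (~y3 \/ y2), ~y3 is now false; y2 must hold, so y2 = True.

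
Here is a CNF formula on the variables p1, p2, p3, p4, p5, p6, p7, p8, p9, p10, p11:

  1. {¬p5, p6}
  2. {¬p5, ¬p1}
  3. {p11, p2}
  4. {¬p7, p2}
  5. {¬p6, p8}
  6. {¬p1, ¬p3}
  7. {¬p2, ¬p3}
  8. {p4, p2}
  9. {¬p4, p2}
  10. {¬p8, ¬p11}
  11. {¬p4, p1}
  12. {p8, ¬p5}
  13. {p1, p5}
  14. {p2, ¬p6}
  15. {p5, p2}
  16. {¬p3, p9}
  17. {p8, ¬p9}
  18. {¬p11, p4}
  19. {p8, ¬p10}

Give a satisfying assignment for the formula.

p3 occurs only negated in the remaining clauses — set p3 = False.
p10 occurs only negated in the remaining clauses — set p10 = False.
Set p1 = True and propagate.
  then p5 is forced to False.
  then p2 is forced to True.
Try p4 = False.
  then p11 is forced to False.
The remaining clauses are satisfied by p6 = False, p7 = True, p8 = True, p9 = True.

p1=True, p2=True, p3=False, p4=False, p5=False, p6=False, p7=True, p8=True, p9=True, p10=False, p11=False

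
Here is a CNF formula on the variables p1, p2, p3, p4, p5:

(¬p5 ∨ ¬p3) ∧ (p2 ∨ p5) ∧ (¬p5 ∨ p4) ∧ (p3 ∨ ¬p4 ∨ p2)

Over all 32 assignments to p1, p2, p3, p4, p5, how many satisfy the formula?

Case analysis on p5 and p2:
  p5=T, p2=T: remaining (p1,p3,p4) ∈ {(F,F,T); (T,F,T)} — 2.
  p5=T, p2=F: a clause becomes empty — 0.
  p5=F, p2=T: p1, p3, p4 free → 2^3 = 8.
  p5=F, p2=F: a clause becomes empty — 0.
Total: 2 + 0 + 8 + 0 = 10.

10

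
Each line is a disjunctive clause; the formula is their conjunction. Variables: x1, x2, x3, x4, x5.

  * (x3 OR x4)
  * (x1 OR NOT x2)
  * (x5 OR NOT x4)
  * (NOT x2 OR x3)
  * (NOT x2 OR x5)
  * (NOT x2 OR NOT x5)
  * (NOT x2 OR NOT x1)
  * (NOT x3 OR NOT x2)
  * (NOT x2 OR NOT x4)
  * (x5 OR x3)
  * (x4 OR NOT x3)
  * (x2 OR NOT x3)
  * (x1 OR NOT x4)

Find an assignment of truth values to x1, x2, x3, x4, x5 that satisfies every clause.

x1 = T, x2 = F, x3 = F, x4 = T, x5 = T

Set x1 = True and propagate.
  then x2 is forced to False.
  then x3 is forced to False.
  then x4 is forced to True.
  then x5 is forced to True.
Check each clause:
  1. (x3 OR x4) — x4 is true.
  2. (NOT x2 OR x1) — x1 is true.
  3. (NOT x4 OR x5) — x5 is true.
  4. (NOT x2 OR x3) — NOT x2 is true.
  5. (x5 OR NOT x2) — x5 is true.
  6. (NOT x5 OR NOT x2) — NOT x2 is true.
  7. (NOT x1 OR NOT x2) — NOT x2 is true.
  8. (NOT x3 OR NOT x2) — NOT x3 is true.
  9. (NOT x4 OR NOT x2) — NOT x2 is true.
  10. (x5 OR x3) — x5 is true.
  11. (x4 OR NOT x3) — x4 is true.
  12. (x2 OR NOT x3) — NOT x3 is true.
  13. (NOT x4 OR x1) — x1 is true.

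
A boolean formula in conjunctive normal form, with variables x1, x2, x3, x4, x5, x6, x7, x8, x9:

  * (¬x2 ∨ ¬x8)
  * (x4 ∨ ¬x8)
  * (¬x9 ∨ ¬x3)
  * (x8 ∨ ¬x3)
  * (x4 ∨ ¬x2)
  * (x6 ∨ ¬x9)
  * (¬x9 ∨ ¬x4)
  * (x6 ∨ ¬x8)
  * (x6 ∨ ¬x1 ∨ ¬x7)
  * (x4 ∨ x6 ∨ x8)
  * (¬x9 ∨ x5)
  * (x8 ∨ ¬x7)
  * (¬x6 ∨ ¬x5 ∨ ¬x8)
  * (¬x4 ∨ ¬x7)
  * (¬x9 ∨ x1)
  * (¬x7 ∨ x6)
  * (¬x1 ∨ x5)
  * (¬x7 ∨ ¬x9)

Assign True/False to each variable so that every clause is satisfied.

Pure literal: x2 appears only negated; assign x2 = False.
Pure literal: x3 appears only negated; assign x3 = False.
Try x1 = True.
  then x5 is forced to True.
Try x4 = True.
  then x9 is forced to False.
  then x7 is forced to False.
For the remaining variables, x6 = False, x8 = False works.
Every clause has at least one true literal under this assignment.

x1=True, x2=False, x3=False, x4=True, x5=True, x6=False, x7=False, x8=False, x9=False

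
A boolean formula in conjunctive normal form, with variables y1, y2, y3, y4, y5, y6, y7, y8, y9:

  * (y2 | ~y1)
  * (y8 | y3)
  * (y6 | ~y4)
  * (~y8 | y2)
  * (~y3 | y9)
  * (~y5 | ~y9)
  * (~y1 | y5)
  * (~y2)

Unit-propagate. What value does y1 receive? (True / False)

False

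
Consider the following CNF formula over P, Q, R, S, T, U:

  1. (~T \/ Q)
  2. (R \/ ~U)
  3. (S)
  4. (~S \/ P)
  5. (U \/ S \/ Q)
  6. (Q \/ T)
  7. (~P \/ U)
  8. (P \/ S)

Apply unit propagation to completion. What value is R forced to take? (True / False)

Unit clause (S) sets S = True.
In (P \/ ~S), ~S is now false; P must hold, so P = True.
From (U \/ ~P) and P = True: U = True.
In (R \/ ~U), ~U is now false; R must hold, so R = True.

True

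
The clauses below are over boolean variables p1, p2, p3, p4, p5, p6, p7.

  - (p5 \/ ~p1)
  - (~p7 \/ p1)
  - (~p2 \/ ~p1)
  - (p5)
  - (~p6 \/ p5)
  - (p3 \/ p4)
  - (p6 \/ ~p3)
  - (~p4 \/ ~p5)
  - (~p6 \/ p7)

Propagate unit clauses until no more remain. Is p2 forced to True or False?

False

(p5) is a unit clause: p5 = True.
In (~p5 \/ ~p4), ~p5 is now false; ~p4 must hold, so p4 = False.
(p3 \/ p4) with p4 = False leaves only p3, so p3 = True.
From (~p3 \/ p6) and p3 = True: p6 = True.
(~p6 \/ p7) with p6 = True leaves only p7, so p7 = True.
From (p1 \/ ~p7) and p7 = True: p1 = True.
(~p1 \/ ~p2): since p1 = True, the clause reduces to (~p2). p2 = False.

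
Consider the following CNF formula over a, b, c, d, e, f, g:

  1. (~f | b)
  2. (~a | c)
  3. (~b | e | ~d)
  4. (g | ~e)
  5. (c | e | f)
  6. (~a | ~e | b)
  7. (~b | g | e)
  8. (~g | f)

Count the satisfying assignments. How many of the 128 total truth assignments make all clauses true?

13

Split on e, then b.
  e=T, b=T: d free; 3 ways for (a,c,f,g) × 2^1 = 6.
  e=T, b=F: a clause becomes empty — 0.
  e=F, b=T: remaining (a,c,d,f,g) ∈ {(F,F,F,T,T); (F,T,F,T,T); (T,T,F,T,T)} — 3.
  e=F, b=F: remaining (a,c,d,f,g) ∈ {(F,T,F,F,F); (F,T,T,F,F); (T,T,F,F,F); (T,T,T,F,F)} — 4.
Total: 6 + 0 + 3 + 4 = 13.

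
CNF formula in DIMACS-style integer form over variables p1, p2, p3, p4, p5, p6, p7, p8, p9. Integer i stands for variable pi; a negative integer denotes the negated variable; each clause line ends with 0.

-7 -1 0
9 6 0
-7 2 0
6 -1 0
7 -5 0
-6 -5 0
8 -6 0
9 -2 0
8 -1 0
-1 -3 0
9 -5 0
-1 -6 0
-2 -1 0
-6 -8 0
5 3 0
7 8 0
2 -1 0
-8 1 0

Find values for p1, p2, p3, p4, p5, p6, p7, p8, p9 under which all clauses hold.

Pure literal: p9 appears only positively; assign p9 = True.
Try p1 = False.
  then p8 is forced to False.
  then p6 is forced to False.
  then p7 is forced to True.
  then p2 is forced to True.
Try p3 = False.
  then p5 is forced to True.
p4 is now unconstrained; take p4 = False.
Every clause has at least one true literal under this assignment.

p1=F  p2=T  p3=F  p4=F  p5=T  p6=F  p7=T  p8=F  p9=T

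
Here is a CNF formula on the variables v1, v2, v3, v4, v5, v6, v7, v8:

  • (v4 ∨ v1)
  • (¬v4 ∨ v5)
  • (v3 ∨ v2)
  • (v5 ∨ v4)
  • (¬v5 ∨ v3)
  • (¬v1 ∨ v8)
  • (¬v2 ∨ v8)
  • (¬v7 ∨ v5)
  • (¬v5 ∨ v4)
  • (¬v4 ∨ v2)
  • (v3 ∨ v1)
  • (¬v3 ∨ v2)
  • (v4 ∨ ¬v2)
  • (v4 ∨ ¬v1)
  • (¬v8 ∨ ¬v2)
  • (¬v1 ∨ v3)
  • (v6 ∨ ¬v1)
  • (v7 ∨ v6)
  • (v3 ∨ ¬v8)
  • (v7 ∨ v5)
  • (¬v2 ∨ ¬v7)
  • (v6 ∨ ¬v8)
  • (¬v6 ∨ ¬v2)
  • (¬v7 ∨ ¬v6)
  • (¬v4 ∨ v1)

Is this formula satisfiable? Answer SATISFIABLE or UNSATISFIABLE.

UNSATISFIABLE

v2 = True:
  propagation gives v8=True; an empty clause results — contradiction.
v2 = False:
  propagation gives v3=True; an empty clause results — contradiction.
Every branch closes, so no satisfying assignment exists.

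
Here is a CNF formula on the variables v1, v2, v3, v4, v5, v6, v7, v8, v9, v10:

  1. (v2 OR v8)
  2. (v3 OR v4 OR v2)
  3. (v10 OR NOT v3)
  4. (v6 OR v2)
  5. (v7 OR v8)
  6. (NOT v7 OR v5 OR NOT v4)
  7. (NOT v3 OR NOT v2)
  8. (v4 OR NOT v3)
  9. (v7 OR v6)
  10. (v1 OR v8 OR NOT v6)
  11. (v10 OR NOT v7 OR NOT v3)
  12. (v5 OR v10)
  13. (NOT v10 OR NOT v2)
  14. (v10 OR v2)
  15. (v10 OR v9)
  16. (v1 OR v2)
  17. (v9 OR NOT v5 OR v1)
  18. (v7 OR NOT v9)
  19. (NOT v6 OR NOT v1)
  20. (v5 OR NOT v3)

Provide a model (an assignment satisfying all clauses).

v1=False  v2=True  v3=False  v4=True  v5=True  v6=False  v7=True  v8=False  v9=True  v10=False

Check each clause:
  1. (v8 OR v2) — v2 is true.
  2. (v3 OR v4 OR v2) — v2 is true.
  3. (NOT v3 OR v10) — NOT v3 is true.
  4. (v2 OR v6) — v2 is true.
  5. (v7 OR v8) — v7 is true.
  6. (v5 OR NOT v4 OR NOT v7) — v5 is true.
  7. (NOT v2 OR NOT v3) — NOT v3 is true.
  8. (v4 OR NOT v3) — v4 is true.
  9. (v6 OR v7) — v7 is true.
  10. (v1 OR NOT v6 OR v8) — NOT v6 is true.
  11. (NOT v7 OR NOT v3 OR v10) — NOT v3 is true.
  12. (v5 OR v10) — v5 is true.
  13. (NOT v2 OR NOT v10) — NOT v10 is true.
  14. (v2 OR v10) — v2 is true.
  15. (v9 OR v10) — v9 is true.
  16. (v1 OR v2) — v2 is true.
  17. (NOT v5 OR v1 OR v9) — v9 is true.
  18. (v7 OR NOT v9) — v7 is true.
  19. (NOT v6 OR NOT v1) — NOT v6 is true.
  20. (NOT v3 OR v5) — v5 is true.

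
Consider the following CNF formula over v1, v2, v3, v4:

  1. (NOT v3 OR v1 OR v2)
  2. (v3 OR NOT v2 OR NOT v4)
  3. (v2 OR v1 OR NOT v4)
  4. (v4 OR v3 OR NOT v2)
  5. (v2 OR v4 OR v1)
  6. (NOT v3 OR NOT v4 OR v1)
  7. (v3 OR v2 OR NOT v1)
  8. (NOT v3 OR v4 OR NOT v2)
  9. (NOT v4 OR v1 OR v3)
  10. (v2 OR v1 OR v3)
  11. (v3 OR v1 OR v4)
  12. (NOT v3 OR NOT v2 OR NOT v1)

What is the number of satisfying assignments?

Satisfying assignments:
  v1=1 v2=0 v3=1 v4=0
  v1=1 v2=0 v3=1 v4=1
That's 2 in total.

2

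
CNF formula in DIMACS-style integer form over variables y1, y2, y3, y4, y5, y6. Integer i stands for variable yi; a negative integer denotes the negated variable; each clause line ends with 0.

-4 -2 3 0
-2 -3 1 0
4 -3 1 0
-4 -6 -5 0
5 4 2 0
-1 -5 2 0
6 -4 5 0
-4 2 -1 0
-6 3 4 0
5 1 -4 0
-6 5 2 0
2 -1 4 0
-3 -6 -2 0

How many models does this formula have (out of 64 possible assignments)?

Case analysis on y4 and y2:
  y4=1, y2=1: remaining (y1,y3,y5,y6) ∈ {(1,1,1,0)} — 1.
  y4=1, y2=0: remaining (y1,y3,y5,y6) ∈ {(0,0,1,0); (0,1,1,0)} — 2.
  y4=0, y2=1: y5 free; 3 ways for (y1,y3,y6) × 2^1 = 6.
  y4=0, y2=0: remaining (y1,y3,y5,y6) ∈ {(0,0,1,0)} — 1.
Total: 1 + 2 + 6 + 1 = 10.

10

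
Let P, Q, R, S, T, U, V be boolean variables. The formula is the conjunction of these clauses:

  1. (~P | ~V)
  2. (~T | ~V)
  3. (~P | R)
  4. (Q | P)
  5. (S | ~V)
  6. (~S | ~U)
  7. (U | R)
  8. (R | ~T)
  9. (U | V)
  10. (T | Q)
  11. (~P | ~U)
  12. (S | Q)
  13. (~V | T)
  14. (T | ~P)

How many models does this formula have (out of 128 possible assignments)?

The models are:
  P=0 Q=1 R=0 S=0 T=0 U=1 V=0
  P=0 Q=1 R=1 S=0 T=0 U=1 V=0
  P=0 Q=1 R=1 S=0 T=1 U=1 V=0
That's 3 in total.

3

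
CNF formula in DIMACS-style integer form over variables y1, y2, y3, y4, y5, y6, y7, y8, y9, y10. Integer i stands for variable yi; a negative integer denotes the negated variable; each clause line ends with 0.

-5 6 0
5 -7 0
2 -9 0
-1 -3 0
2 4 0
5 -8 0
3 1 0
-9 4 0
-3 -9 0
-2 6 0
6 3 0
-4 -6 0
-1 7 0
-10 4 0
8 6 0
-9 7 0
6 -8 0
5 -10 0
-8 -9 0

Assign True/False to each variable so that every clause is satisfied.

y1=F  y2=T  y3=T  y4=F  y5=T  y6=T  y7=F  y8=T  y9=F  y10=F

y9 occurs only negated in the remaining clauses — set y9 = False.
y10 occurs only negated in the remaining clauses — set y10 = False.
Branch on y1: take y1 = False.
  then y3 is forced to True.
Try y2 = True.
  then y6 is forced to True.
  then y4 is forced to False.
For the remaining variables, y5 = True, y7 = False, y8 = True works.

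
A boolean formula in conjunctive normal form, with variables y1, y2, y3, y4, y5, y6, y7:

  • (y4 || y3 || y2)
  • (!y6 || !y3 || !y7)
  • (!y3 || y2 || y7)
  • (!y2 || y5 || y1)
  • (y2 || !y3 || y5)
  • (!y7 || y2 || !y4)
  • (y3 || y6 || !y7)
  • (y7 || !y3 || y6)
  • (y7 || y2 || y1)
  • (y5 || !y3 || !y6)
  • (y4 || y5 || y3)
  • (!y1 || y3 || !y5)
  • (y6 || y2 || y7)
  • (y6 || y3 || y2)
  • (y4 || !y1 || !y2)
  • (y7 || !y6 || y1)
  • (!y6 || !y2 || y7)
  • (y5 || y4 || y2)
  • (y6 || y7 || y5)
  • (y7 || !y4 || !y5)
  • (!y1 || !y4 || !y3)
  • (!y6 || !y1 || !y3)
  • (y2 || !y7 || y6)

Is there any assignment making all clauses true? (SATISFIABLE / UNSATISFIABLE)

Set y1 = True and propagate.
Set y2 = True and propagate.
  then y4 is forced to True.
  then y3 is forced to False.
  then y5 is forced to False.
For the remaining variables, y6 = True, y7 = True works.
So y1=1, y2=1, y3=0, y4=1, y5=0, y6=1, y7=1 is a satisfying assignment.

SATISFIABLE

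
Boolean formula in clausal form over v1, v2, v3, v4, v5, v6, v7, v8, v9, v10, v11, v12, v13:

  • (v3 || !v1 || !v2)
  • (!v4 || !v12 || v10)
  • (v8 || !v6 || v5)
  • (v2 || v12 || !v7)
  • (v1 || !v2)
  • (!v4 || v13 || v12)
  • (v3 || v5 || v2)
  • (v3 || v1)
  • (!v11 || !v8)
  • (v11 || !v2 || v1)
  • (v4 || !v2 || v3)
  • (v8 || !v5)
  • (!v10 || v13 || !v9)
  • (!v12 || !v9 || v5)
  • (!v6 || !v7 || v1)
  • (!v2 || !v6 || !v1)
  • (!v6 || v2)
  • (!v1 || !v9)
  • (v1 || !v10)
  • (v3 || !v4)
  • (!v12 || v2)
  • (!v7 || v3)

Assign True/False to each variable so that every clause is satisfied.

v3 occurs only positively in the remaining clauses — set v3 = True.
Pure literal: v6 appears only negated; assign v6 = False.
Try v1 = True.
  then v9 is forced to False.
The remaining clauses are satisfied by v2 = True, v4 = False, v5 = False, v7 = False, v8 = True, v10 = False, v11 = False, v12 = True, v13 = False.

v1=True, v2=True, v3=True, v4=False, v5=False, v6=False, v7=False, v8=True, v9=False, v10=False, v11=False, v12=True, v13=False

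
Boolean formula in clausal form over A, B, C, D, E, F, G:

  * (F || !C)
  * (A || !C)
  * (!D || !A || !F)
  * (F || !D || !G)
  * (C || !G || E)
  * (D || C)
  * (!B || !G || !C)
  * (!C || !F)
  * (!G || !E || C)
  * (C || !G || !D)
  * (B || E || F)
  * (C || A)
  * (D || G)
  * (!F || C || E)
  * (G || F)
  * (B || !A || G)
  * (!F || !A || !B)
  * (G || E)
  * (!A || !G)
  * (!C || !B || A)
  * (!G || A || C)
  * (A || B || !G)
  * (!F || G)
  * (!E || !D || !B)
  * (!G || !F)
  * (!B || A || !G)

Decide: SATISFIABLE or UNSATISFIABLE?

UNSATISFIABLE

G = True:
  propagation gives A=False, C=False; an empty clause results — contradiction.
G = False:
  propagation gives D=True, F=True; an empty clause results — contradiction.
Every branch closes, so no satisfying assignment exists.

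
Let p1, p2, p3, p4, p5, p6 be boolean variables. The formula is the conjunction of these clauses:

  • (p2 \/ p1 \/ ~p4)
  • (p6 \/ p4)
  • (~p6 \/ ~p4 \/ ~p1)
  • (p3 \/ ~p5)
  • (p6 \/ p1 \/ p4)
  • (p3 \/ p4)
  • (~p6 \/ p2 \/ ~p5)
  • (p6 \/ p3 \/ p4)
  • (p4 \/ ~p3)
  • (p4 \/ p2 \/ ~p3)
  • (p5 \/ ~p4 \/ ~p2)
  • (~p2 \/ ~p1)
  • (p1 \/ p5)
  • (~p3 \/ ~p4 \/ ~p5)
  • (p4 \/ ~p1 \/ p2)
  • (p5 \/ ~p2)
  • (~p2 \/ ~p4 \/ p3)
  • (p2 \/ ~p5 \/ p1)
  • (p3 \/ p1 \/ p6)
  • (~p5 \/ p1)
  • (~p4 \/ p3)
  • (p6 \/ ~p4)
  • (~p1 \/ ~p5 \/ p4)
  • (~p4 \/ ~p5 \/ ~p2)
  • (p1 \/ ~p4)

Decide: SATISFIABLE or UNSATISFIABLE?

UNSATISFIABLE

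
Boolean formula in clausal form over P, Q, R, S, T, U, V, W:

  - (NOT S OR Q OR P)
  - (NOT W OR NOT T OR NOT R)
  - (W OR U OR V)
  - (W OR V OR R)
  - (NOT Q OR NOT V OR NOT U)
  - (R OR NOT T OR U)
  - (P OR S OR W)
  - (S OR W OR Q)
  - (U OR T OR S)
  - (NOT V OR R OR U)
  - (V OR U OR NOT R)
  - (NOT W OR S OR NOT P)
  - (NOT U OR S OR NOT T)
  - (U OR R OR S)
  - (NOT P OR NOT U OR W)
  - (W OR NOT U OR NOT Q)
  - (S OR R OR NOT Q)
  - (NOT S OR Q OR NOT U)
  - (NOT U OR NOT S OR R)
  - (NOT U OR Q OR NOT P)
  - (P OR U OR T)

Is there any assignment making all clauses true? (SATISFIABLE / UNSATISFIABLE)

Try P = True.
For the remaining variables, Q = False, R = False, S = True, T = False, U = False, V = False, W = True works.
Every clause has at least one true literal under this assignment.
So P=1, Q=0, R=0, S=1, T=0, U=0, V=0, W=1 is a satisfying assignment.

SATISFIABLE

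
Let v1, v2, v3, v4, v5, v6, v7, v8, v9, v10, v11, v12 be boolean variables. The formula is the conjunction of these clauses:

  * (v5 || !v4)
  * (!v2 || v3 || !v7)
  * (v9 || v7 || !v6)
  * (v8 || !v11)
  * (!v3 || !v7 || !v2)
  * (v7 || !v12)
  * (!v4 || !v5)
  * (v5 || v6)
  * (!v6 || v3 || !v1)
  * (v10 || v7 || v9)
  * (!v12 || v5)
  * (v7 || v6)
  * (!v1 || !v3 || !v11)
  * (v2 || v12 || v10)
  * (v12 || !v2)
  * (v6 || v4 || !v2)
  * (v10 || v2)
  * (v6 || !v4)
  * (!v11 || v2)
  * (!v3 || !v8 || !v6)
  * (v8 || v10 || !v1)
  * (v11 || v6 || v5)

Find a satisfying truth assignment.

v1 = True  v2 = False  v3 = False  v4 = False  v5 = True  v6 = False  v7 = True  v8 = True  v9 = False  v10 = True  v11 = False  v12 = False

Check each clause:
  1. (!v4 || v5) — !v4 is true.
  2. (v3 || !v7 || !v2) — !v2 is true.
  3. (v9 || v7 || !v6) — !v6 is true.
  4. (v8 || !v11) — v8 is true.
  5. (!v2 || !v3 || !v7) — !v3 is true.
  6. (!v12 || v7) — !v12 is true.
  7. (!v5 || !v4) — !v4 is true.
  8. (v6 || v5) — v5 is true.
  9. (!v1 || !v6 || v3) — !v6 is true.
  10. (v7 || v10 || v9) — v10 is true.
  11. (!v12 || v5) — !v12 is true.
  12. (v7 || v6) — v7 is true.
  13. (!v3 || !v1 || !v11) — !v11 is true.
  14. (v10 || v2 || v12) — v10 is true.
  15. (!v2 || v12) — !v2 is true.
  16. (v6 || !v2 || v4) — !v2 is true.
  17. (v10 || v2) — v10 is true.
  18. (!v4 || v6) — !v4 is true.
  19. (!v11 || v2) — !v11 is true.
  20. (!v8 || !v6 || !v3) — !v6 is true.
  21. (v10 || v8 || !v1) — v8 is true.
  22. (v6 || v11 || v5) — v5 is true.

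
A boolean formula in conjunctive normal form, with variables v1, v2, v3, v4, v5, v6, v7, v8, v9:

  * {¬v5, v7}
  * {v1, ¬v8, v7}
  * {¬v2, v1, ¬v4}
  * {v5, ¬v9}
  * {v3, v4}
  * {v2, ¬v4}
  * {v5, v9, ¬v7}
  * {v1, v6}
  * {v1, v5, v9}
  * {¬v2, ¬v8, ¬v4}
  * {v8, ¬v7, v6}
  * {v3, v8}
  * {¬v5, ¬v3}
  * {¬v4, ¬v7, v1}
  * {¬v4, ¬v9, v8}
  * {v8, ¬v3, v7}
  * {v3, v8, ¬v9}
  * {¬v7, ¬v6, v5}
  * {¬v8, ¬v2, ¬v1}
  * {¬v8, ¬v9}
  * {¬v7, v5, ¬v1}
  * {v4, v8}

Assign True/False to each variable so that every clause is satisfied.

v1=T  v2=F  v3=T  v4=F  v5=F  v6=F  v7=F  v8=T  v9=F

Set v1 = True and propagate.
Set v2 = False and propagate.
  then v4 is forced to False.
  then v3 is forced to True.
  then v5 is forced to False.
  then v9 is forced to False.
  then v7 is forced to False.
  then v8 is forced to True.
v6 is now unconstrained; take v6 = False.
Every clause has at least one true literal under this assignment.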